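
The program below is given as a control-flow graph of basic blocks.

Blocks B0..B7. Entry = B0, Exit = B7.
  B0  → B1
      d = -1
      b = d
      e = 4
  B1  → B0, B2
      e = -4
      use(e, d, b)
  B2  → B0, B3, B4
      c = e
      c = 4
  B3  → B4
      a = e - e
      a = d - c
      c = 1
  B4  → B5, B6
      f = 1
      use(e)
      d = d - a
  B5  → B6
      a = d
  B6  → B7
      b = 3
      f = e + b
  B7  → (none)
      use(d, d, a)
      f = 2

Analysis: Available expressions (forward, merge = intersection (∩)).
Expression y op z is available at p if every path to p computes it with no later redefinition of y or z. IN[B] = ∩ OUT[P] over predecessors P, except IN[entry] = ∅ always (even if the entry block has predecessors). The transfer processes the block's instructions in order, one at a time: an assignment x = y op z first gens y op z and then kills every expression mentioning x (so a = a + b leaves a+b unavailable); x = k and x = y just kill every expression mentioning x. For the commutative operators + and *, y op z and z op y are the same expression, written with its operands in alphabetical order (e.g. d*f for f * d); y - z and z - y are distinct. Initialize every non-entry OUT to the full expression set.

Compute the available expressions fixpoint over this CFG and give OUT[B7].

Fixpoint table:
  B0:   IN={}   OUT={}
  B1:   IN={}   OUT={}
  B2:   IN={}   OUT={}
  B3:   IN={}   OUT={e-e}
  B4:   IN={}   OUT={}
  B5:   IN={}   OUT={}
  B6:   IN={}   OUT={b+e}
  B7:   IN={b+e}   OUT={b+e}

Merge at B7: IN[B7] = OUT[B6] = {b+e}
Applying B7's transfer function to that IN value gives OUT[B7] (row B7 above).

Answer: {b+e}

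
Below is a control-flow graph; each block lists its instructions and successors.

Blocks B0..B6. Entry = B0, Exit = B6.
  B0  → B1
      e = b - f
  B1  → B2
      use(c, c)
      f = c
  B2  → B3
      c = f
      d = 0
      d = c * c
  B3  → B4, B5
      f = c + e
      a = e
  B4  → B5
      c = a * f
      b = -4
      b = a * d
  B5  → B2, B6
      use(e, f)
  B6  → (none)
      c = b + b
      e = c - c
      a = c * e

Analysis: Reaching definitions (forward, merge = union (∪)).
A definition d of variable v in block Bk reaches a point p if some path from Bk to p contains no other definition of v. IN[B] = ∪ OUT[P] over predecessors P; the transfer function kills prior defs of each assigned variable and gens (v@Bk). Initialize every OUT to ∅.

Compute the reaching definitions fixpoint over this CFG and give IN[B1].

Per-block solution:
  B0:  IN={}  OUT={e@B0}
  B1:  IN={e@B0}  OUT={e@B0, f@B1}
  B2:  IN={a@B3, b@B4, c@B2, c@B4, d@B2, e@B0, f@B1, f@B3}  OUT={a@B3, b@B4, c@B2, d@B2, e@B0, f@B1, f@B3}
  B3:  IN={a@B3, b@B4, c@B2, d@B2, e@B0, f@B1, f@B3}  OUT={a@B3, b@B4, c@B2, d@B2, e@B0, f@B3}
  B4:  IN={a@B3, b@B4, c@B2, d@B2, e@B0, f@B3}  OUT={a@B3, b@B4, c@B4, d@B2, e@B0, f@B3}
  B5:  IN={a@B3, b@B4, c@B2, c@B4, d@B2, e@B0, f@B3}  OUT={a@B3, b@B4, c@B2, c@B4, d@B2, e@B0, f@B3}
  B6:  IN={a@B3, b@B4, c@B2, c@B4, d@B2, e@B0, f@B3}  OUT={a@B6, b@B4, c@B6, d@B2, e@B6, f@B3}

Merge at B1: IN[B1] = OUT[B0] = {e@B0}

Answer: {e@B0}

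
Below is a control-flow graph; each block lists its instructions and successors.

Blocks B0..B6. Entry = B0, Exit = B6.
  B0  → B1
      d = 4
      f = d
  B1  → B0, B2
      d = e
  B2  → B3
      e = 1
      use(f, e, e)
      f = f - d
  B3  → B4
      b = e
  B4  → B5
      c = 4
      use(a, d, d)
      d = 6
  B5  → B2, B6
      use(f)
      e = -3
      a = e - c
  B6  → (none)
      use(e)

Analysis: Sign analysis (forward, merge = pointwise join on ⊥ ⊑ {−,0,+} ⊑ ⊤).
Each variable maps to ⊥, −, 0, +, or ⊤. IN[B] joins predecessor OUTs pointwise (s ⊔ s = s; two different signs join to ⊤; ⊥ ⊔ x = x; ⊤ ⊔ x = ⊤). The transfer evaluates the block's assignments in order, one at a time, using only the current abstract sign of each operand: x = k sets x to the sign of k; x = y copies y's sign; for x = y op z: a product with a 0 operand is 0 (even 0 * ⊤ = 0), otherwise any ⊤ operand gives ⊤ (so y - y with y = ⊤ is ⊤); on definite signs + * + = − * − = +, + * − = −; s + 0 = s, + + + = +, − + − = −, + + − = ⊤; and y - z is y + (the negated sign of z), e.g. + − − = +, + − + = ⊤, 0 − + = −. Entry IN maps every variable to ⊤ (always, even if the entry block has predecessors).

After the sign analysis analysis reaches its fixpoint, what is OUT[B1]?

Answer: {a: ⊤, b: ⊤, c: ⊤, d: ⊤, e: ⊤, f: +}

Trace:
Per-block solution:
  B0:  IN=(all ⊤)  OUT={d:+, f:+; rest ⊤}
  B1:  IN={d:+, f:+; rest ⊤}  OUT={f:+; rest ⊤}
  B2:  IN=(all ⊤)  OUT={e:+; rest ⊤}
  B3:  IN={e:+; rest ⊤}  OUT={b:+, e:+; rest ⊤}
  B4:  IN={b:+, e:+; rest ⊤}  OUT={b:+, c:+, d:+, e:+; rest ⊤}
  B5:  IN={b:+, c:+, d:+, e:+; rest ⊤}  OUT={a:-, b:+, c:+, d:+, e:-; rest ⊤}
  B6:  IN={a:-, b:+, c:+, d:+, e:-; rest ⊤}  OUT={a:-, b:+, c:+, d:+, e:-; rest ⊤}

Merge at B1: IN[B1] = OUT[B0] = {a: ⊤, b: ⊤, c: ⊤, d: +, e: ⊤, f: +}
Applying B1's transfer function to that IN value gives OUT[B1] (row B1 above).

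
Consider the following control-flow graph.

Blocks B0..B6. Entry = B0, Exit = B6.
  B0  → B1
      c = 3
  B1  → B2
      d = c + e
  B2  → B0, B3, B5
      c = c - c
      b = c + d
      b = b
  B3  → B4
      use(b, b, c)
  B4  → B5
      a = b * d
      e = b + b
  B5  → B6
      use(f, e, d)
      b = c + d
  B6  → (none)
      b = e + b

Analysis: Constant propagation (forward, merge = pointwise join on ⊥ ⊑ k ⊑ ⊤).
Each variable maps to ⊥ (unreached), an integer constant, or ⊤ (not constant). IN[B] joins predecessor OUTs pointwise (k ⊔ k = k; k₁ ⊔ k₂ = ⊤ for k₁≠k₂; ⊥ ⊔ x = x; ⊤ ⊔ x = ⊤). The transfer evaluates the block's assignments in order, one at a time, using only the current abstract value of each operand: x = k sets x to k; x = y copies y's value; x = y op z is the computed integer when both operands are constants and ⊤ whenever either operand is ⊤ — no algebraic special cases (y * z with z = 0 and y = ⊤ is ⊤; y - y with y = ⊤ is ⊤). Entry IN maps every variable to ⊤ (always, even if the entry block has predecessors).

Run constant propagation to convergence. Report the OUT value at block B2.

Answer: {a: ⊤, b: ⊤, c: 0, d: ⊤, e: ⊤, f: ⊤}

Working:
Fixpoint table:
  B0: | IN=(all ⊤) | OUT={c:3; rest ⊤}
  B1: | IN={c:3; rest ⊤} | OUT={c:3; rest ⊤}
  B2: | IN={c:3; rest ⊤} | OUT={c:0; rest ⊤}
  B3: | IN={c:0; rest ⊤} | OUT={c:0; rest ⊤}
  B4: | IN={c:0; rest ⊤} | OUT={c:0; rest ⊤}
  B5: | IN={c:0; rest ⊤} | OUT={c:0; rest ⊤}
  B6: | IN={c:0; rest ⊤} | OUT={c:0; rest ⊤}

Merge at B2: IN[B2] = OUT[B1] = {a: ⊤, b: ⊤, c: 3, d: ⊤, e: ⊤, f: ⊤}
Applying B2's transfer function to that IN value gives OUT[B2] (row B2 above).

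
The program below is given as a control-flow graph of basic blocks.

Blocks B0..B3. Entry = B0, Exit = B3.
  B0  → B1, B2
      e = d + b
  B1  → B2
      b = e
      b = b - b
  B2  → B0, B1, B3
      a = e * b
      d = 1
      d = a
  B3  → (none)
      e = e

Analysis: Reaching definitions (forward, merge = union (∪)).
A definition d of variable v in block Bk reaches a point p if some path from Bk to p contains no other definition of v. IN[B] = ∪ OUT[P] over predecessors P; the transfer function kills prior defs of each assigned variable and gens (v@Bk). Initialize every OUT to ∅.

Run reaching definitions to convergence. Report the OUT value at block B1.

Answer: {a@B2, b@B1, d@B2, e@B0}

Derivation:
Fixpoint table:
  B0:  IN={a@B2, b@B1, d@B2, e@B0}  OUT={a@B2, b@B1, d@B2, e@B0}
  B1:  IN={a@B2, b@B1, d@B2, e@B0}  OUT={a@B2, b@B1, d@B2, e@B0}
  B2:  IN={a@B2, b@B1, d@B2, e@B0}  OUT={a@B2, b@B1, d@B2, e@B0}
  B3:  IN={a@B2, b@B1, d@B2, e@B0}  OUT={a@B2, b@B1, d@B2, e@B3}

Merge at B1: IN[B1] = OUT[B0] ⊔ OUT[B2] = {a@B2, b@B1, d@B2, e@B0}
Applying B1's transfer function to that IN value gives OUT[B1] (row B1 above).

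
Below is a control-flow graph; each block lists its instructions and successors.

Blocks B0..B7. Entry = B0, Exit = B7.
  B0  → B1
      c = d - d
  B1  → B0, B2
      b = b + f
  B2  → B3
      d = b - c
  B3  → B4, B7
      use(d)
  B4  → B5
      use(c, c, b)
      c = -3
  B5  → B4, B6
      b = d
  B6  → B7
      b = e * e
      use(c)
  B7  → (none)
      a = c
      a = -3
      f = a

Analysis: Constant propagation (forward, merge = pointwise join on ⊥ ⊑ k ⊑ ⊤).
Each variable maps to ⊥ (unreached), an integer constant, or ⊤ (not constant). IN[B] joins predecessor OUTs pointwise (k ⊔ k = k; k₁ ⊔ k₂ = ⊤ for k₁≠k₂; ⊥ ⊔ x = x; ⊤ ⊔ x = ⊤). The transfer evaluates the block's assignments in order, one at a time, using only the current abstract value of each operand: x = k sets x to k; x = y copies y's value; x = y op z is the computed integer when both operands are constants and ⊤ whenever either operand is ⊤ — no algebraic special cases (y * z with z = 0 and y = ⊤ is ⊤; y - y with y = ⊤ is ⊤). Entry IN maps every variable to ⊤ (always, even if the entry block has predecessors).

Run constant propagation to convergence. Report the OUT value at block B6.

Fixpoint table:
  B0:   IN=(all ⊤)   OUT=(all ⊤)
  B1:   IN=(all ⊤)   OUT=(all ⊤)
  B2:   IN=(all ⊤)   OUT=(all ⊤)
  B3:   IN=(all ⊤)   OUT=(all ⊤)
  B4:   IN=(all ⊤)   OUT={c:-3; rest ⊤}
  B5:   IN={c:-3; rest ⊤}   OUT={c:-3; rest ⊤}
  B6:   IN={c:-3; rest ⊤}   OUT={c:-3; rest ⊤}
  B7:   IN=(all ⊤)   OUT={a:-3, f:-3; rest ⊤}

Merge at B6: IN[B6] = OUT[B5] = {a: ⊤, b: ⊤, c: -3, d: ⊤, e: ⊤, f: ⊤}
Applying B6's transfer function to that IN value gives OUT[B6] (row B6 above).

Answer: {a: ⊤, b: ⊤, c: -3, d: ⊤, e: ⊤, f: ⊤}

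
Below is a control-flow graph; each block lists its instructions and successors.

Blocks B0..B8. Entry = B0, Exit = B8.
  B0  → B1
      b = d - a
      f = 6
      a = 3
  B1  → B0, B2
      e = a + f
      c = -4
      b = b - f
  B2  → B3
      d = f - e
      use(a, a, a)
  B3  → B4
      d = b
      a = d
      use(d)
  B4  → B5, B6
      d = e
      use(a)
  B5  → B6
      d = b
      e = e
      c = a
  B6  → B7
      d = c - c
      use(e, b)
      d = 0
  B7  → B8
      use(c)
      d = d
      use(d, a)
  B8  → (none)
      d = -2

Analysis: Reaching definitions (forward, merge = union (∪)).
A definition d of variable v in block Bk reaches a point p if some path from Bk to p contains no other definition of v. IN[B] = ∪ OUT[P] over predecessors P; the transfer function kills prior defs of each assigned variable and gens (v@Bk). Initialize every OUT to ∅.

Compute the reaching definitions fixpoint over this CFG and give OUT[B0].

Per-block solution:
  B0:  IN={a@B0, b@B1, c@B1, e@B1, f@B0}  OUT={a@B0, b@B0, c@B1, e@B1, f@B0}
  B1:  IN={a@B0, b@B0, c@B1, e@B1, f@B0}  OUT={a@B0, b@B1, c@B1, e@B1, f@B0}
  B2:  IN={a@B0, b@B1, c@B1, e@B1, f@B0}  OUT={a@B0, b@B1, c@B1, d@B2, e@B1, f@B0}
  B3:  IN={a@B0, b@B1, c@B1, d@B2, e@B1, f@B0}  OUT={a@B3, b@B1, c@B1, d@B3, e@B1, f@B0}
  B4:  IN={a@B3, b@B1, c@B1, d@B3, e@B1, f@B0}  OUT={a@B3, b@B1, c@B1, d@B4, e@B1, f@B0}
  B5:  IN={a@B3, b@B1, c@B1, d@B4, e@B1, f@B0}  OUT={a@B3, b@B1, c@B5, d@B5, e@B5, f@B0}
  B6:  IN={a@B3, b@B1, c@B1, c@B5, d@B4, d@B5, e@B1, e@B5, f@B0}  OUT={a@B3, b@B1, c@B1, c@B5, d@B6, e@B1, e@B5, f@B0}
  B7:  IN={a@B3, b@B1, c@B1, c@B5, d@B6, e@B1, e@B5, f@B0}  OUT={a@B3, b@B1, c@B1, c@B5, d@B7, e@B1, e@B5, f@B0}
  B8:  IN={a@B3, b@B1, c@B1, c@B5, d@B7, e@B1, e@B5, f@B0}  OUT={a@B3, b@B1, c@B1, c@B5, d@B8, e@B1, e@B5, f@B0}

Merge at B0 (entry node, so the boundary value {} is joined with the incoming edge(s)): IN[B0] = {} ⊔ OUT[B1] = {a@B0, b@B1, c@B1, e@B1, f@B0}
Applying B0's transfer function to that IN value gives OUT[B0] (row B0 above).

Answer: {a@B0, b@B0, c@B1, e@B1, f@B0}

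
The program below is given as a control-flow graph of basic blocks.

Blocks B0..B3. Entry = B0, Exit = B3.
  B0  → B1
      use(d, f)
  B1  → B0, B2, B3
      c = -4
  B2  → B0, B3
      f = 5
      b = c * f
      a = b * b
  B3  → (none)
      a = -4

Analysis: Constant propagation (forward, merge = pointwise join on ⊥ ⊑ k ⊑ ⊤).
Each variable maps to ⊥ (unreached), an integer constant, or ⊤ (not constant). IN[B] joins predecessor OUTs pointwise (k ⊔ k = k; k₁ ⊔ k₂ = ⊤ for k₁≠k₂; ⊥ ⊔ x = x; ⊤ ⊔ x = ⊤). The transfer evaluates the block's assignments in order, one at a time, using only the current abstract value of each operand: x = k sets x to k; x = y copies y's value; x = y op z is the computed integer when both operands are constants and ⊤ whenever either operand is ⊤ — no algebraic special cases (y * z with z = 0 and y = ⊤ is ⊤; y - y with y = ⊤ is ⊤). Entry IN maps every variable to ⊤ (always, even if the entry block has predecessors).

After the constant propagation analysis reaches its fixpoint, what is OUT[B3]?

Converged values:
  B0:   IN=(all ⊤)   OUT=(all ⊤)
  B1:   IN=(all ⊤)   OUT={c:-4; rest ⊤}
  B2:   IN={c:-4; rest ⊤}   OUT={a:400, b:-20, c:-4, f:5; rest ⊤}
  B3:   IN={c:-4; rest ⊤}   OUT={a:-4, c:-4; rest ⊤}

Merge at B3: IN[B3] = OUT[B1] ⊔ OUT[B2] = {a: ⊤, b: ⊤, c: -4, d: ⊤, e: ⊤, f: ⊤}
Applying B3's transfer function to that IN value gives OUT[B3] (row B3 above).

Answer: {a: -4, b: ⊤, c: -4, d: ⊤, e: ⊤, f: ⊤}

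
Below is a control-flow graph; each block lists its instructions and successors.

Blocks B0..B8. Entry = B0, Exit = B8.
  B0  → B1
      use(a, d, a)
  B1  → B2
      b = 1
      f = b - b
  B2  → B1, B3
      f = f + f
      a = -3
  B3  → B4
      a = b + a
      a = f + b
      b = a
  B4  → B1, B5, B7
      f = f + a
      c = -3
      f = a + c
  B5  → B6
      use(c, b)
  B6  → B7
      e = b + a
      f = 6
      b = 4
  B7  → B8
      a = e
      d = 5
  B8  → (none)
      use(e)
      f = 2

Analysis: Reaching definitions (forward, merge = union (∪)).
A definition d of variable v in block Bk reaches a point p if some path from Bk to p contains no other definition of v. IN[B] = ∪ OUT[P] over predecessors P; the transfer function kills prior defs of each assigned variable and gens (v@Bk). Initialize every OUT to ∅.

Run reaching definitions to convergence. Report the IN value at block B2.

Fixpoint table:
  B0:   IN={}   OUT={}
  B1:   IN={a@B2, a@B3, b@B1, b@B3, c@B4, f@B2, f@B4}   OUT={a@B2, a@B3, b@B1, c@B4, f@B1}
  B2:   IN={a@B2, a@B3, b@B1, c@B4, f@B1}   OUT={a@B2, b@B1, c@B4, f@B2}
  B3:   IN={a@B2, b@B1, c@B4, f@B2}   OUT={a@B3, b@B3, c@B4, f@B2}
  B4:   IN={a@B3, b@B3, c@B4, f@B2}   OUT={a@B3, b@B3, c@B4, f@B4}
  B5:   IN={a@B3, b@B3, c@B4, f@B4}   OUT={a@B3, b@B3, c@B4, f@B4}
  B6:   IN={a@B3, b@B3, c@B4, f@B4}   OUT={a@B3, b@B6, c@B4, e@B6, f@B6}
  B7:   IN={a@B3, b@B3, b@B6, c@B4, e@B6, f@B4, f@B6}   OUT={a@B7, b@B3, b@B6, c@B4, d@B7, e@B6, f@B4, f@B6}
  B8:   IN={a@B7, b@B3, b@B6, c@B4, d@B7, e@B6, f@B4, f@B6}   OUT={a@B7, b@B3, b@B6, c@B4, d@B7, e@B6, f@B8}

Merge at B2: IN[B2] = OUT[B1] = {a@B2, a@B3, b@B1, c@B4, f@B1}

Answer: {a@B2, a@B3, b@B1, c@B4, f@B1}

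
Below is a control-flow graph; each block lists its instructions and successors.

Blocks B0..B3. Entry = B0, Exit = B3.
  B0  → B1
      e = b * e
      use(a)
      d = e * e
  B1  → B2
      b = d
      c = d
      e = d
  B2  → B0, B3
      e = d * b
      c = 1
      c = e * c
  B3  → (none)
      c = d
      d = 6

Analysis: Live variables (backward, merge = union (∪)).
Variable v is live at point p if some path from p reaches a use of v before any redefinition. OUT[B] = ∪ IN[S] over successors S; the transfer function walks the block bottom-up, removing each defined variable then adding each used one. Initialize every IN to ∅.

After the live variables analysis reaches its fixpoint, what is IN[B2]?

Per-block solution:
  B0:   IN={a, b, e}   OUT={a, d}
  B1:   IN={a, d}   OUT={a, b, d}
  B2:   IN={a, b, d}   OUT={a, b, d, e}
  B3:   IN={d}   OUT={}

Merge at B2: OUT[B2] = IN[B0] ⊔ IN[B3] = {a, b, d, e}
Applying B2's transfer function to that OUT value gives IN[B2] (row B2 above).

Answer: {a, b, d}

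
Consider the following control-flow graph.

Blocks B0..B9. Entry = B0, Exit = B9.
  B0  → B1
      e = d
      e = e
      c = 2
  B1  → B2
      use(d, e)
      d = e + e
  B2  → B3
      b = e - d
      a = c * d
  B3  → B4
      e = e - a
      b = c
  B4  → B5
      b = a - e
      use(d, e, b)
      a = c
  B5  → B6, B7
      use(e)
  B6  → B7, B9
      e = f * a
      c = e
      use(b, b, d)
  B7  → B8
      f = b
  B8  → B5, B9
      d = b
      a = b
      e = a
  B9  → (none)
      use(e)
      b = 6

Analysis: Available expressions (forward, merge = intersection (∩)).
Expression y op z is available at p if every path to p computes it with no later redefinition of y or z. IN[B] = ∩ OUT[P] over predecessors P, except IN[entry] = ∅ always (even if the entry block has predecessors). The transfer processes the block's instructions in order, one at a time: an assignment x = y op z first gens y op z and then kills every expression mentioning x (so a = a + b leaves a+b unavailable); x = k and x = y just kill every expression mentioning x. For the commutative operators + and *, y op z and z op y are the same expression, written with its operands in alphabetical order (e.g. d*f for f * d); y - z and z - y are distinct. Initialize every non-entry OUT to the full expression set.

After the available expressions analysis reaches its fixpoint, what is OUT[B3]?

Answer: {c*d}

Derivation:
Per-block solution:
  B0: | IN={} | OUT={}
  B1: | IN={} | OUT={e+e}
  B2: | IN={e+e} | OUT={c*d, e+e, e-d}
  B3: | IN={c*d, e+e, e-d} | OUT={c*d}
  B4: | IN={c*d} | OUT={c*d}
  B5: | IN={} | OUT={}
  B6: | IN={} | OUT={a*f}
  B7: | IN={} | OUT={}
  B8: | IN={} | OUT={}
  B9: | IN={} | OUT={}

Merge at B3: IN[B3] = OUT[B2] = {c*d, e+e, e-d}
Applying B3's transfer function to that IN value gives OUT[B3] (row B3 above).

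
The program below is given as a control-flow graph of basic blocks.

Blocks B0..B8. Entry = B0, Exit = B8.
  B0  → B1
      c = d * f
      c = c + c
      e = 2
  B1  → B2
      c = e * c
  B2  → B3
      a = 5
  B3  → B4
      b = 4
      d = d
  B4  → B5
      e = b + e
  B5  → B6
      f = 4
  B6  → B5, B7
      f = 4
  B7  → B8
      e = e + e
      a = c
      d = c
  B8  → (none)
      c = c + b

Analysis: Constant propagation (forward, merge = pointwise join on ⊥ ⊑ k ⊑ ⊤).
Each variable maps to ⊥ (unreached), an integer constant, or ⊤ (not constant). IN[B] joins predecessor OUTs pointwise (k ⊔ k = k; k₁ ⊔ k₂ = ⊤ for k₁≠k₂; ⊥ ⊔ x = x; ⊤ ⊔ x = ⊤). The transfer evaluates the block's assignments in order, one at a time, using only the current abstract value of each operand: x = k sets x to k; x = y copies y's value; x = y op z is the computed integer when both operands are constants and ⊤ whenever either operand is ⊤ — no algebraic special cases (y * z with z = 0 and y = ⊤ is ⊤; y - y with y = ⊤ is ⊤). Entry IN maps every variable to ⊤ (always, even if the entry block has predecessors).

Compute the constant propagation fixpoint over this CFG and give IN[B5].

Converged values:
  B0: | IN=(all ⊤) | OUT={e:2; rest ⊤}
  B1: | IN={e:2; rest ⊤} | OUT={e:2; rest ⊤}
  B2: | IN={e:2; rest ⊤} | OUT={a:5, e:2; rest ⊤}
  B3: | IN={a:5, e:2; rest ⊤} | OUT={a:5, b:4, e:2; rest ⊤}
  B4: | IN={a:5, b:4, e:2; rest ⊤} | OUT={a:5, b:4, e:6; rest ⊤}
  B5: | IN={a:5, b:4, e:6; rest ⊤} | OUT={a:5, b:4, e:6, f:4; rest ⊤}
  B6: | IN={a:5, b:4, e:6, f:4; rest ⊤} | OUT={a:5, b:4, e:6, f:4; rest ⊤}
  B7: | IN={a:5, b:4, e:6, f:4; rest ⊤} | OUT={b:4, e:12, f:4; rest ⊤}
  B8: | IN={b:4, e:12, f:4; rest ⊤} | OUT={b:4, e:12, f:4; rest ⊤}

Merge at B5: IN[B5] = OUT[B4] ⊔ OUT[B6] = {a: 5, b: 4, c: ⊤, d: ⊤, e: 6, f: ⊤}

Answer: {a: 5, b: 4, c: ⊤, d: ⊤, e: 6, f: ⊤}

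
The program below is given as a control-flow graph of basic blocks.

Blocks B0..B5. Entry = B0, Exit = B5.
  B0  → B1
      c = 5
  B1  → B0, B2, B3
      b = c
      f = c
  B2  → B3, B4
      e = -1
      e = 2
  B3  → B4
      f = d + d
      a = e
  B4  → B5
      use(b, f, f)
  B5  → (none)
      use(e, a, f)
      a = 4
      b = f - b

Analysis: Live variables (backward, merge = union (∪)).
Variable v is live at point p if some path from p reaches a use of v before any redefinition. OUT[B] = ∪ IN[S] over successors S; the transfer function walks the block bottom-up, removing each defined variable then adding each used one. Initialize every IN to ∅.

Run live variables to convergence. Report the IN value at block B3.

Answer: {b, d, e}

Trace:
Per-block solution:
  B0:  IN={a, d, e}  OUT={a, c, d, e}
  B1:  IN={a, c, d, e}  OUT={a, b, d, e, f}
  B2:  IN={a, b, d, f}  OUT={a, b, d, e, f}
  B3:  IN={b, d, e}  OUT={a, b, e, f}
  B4:  IN={a, b, e, f}  OUT={a, b, e, f}
  B5:  IN={a, b, e, f}  OUT={}

Merge at B3: OUT[B3] = IN[B4] = {a, b, e, f}
Applying B3's transfer function to that OUT value gives IN[B3] (row B3 above).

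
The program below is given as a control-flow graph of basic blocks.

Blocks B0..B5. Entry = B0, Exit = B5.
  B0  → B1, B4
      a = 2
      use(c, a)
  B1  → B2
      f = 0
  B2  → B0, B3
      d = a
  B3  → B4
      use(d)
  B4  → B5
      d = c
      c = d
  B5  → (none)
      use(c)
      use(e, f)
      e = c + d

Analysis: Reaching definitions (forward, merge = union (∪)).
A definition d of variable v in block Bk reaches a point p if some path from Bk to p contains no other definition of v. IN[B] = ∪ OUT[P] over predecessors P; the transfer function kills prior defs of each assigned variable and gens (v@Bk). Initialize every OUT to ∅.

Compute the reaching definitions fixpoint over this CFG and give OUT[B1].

Answer: {a@B0, d@B2, f@B1}

Derivation:
Fixpoint table:
  B0:   IN={a@B0, d@B2, f@B1}   OUT={a@B0, d@B2, f@B1}
  B1:   IN={a@B0, d@B2, f@B1}   OUT={a@B0, d@B2, f@B1}
  B2:   IN={a@B0, d@B2, f@B1}   OUT={a@B0, d@B2, f@B1}
  B3:   IN={a@B0, d@B2, f@B1}   OUT={a@B0, d@B2, f@B1}
  B4:   IN={a@B0, d@B2, f@B1}   OUT={a@B0, c@B4, d@B4, f@B1}
  B5:   IN={a@B0, c@B4, d@B4, f@B1}   OUT={a@B0, c@B4, d@B4, e@B5, f@B1}

Merge at B1: IN[B1] = OUT[B0] = {a@B0, d@B2, f@B1}
Applying B1's transfer function to that IN value gives OUT[B1] (row B1 above).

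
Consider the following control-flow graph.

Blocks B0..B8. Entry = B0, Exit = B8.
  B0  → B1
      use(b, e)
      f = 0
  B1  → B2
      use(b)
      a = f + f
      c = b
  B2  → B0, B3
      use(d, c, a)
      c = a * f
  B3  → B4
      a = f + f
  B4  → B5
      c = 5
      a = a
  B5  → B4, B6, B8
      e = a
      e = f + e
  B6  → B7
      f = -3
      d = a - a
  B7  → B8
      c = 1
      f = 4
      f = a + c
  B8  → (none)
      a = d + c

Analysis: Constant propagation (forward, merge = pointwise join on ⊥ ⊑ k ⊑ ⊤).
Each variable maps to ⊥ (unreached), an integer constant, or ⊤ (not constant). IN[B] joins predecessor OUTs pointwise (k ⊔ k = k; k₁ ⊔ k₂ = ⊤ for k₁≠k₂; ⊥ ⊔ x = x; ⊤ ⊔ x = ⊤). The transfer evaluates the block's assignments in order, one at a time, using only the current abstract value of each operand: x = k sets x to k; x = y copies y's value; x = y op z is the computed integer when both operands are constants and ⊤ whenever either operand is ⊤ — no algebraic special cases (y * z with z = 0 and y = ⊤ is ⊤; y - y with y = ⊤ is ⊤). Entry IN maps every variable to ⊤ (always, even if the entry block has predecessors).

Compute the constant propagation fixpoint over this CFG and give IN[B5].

Answer: {a: 0, b: ⊤, c: 5, d: ⊤, e: ⊤, f: 0}

Working:
Fixpoint table:
  B0: | IN=(all ⊤) | OUT={f:0; rest ⊤}
  B1: | IN={f:0; rest ⊤} | OUT={a:0, f:0; rest ⊤}
  B2: | IN={a:0, f:0; rest ⊤} | OUT={a:0, c:0, f:0; rest ⊤}
  B3: | IN={a:0, c:0, f:0; rest ⊤} | OUT={a:0, c:0, f:0; rest ⊤}
  B4: | IN={a:0, f:0; rest ⊤} | OUT={a:0, c:5, f:0; rest ⊤}
  B5: | IN={a:0, c:5, f:0; rest ⊤} | OUT={a:0, c:5, e:0, f:0; rest ⊤}
  B6: | IN={a:0, c:5, e:0, f:0; rest ⊤} | OUT={a:0, c:5, d:0, e:0, f:-3; rest ⊤}
  B7: | IN={a:0, c:5, d:0, e:0, f:-3; rest ⊤} | OUT={a:0, c:1, d:0, e:0, f:1; rest ⊤}
  B8: | IN={a:0, e:0; rest ⊤} | OUT={e:0; rest ⊤}

Merge at B5: IN[B5] = OUT[B4] = {a: 0, b: ⊤, c: 5, d: ⊤, e: ⊤, f: 0}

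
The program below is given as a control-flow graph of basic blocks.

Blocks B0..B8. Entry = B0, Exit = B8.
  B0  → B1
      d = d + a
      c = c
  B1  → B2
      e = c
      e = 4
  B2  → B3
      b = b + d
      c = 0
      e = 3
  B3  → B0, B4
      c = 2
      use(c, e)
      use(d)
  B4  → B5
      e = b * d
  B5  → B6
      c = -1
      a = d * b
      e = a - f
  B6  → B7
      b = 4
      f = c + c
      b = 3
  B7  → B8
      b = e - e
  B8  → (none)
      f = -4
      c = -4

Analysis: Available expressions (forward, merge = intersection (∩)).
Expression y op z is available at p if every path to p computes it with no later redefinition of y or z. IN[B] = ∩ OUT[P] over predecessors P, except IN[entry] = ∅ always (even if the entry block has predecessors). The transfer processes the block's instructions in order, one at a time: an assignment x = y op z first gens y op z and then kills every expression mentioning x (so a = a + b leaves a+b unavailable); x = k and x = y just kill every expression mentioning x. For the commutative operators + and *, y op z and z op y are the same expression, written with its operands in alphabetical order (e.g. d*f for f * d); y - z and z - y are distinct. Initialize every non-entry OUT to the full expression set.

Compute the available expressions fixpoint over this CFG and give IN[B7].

Fixpoint table:
  B0:  IN={}  OUT={}
  B1:  IN={}  OUT={}
  B2:  IN={}  OUT={}
  B3:  IN={}  OUT={}
  B4:  IN={}  OUT={b*d}
  B5:  IN={b*d}  OUT={a-f, b*d}
  B6:  IN={a-f, b*d}  OUT={c+c}
  B7:  IN={c+c}  OUT={c+c, e-e}
  B8:  IN={c+c, e-e}  OUT={e-e}

Merge at B7: IN[B7] = OUT[B6] = {c+c}

Answer: {c+c}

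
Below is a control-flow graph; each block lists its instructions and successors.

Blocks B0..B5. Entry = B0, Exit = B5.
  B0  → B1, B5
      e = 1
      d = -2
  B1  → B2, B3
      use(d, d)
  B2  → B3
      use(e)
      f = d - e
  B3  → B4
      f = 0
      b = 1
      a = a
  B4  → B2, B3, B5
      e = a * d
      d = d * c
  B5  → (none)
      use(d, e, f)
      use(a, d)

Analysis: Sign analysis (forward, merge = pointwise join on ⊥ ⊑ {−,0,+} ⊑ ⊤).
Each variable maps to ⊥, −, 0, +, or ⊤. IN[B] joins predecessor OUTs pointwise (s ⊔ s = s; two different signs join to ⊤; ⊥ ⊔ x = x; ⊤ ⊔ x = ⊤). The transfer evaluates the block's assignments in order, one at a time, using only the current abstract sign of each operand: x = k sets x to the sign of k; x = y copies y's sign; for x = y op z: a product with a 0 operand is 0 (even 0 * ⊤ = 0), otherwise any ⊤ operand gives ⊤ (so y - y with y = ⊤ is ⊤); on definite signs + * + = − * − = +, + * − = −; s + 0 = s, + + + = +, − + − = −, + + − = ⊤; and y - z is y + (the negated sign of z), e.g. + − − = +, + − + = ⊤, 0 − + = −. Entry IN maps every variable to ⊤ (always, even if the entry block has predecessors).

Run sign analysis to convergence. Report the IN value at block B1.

Answer: {a: ⊤, b: ⊤, c: ⊤, d: -, e: +, f: ⊤}

Working:
Per-block solution:
  B0:  IN=(all ⊤)  OUT={d:-, e:+; rest ⊤}
  B1:  IN={d:-, e:+; rest ⊤}  OUT={d:-, e:+; rest ⊤}
  B2:  IN=(all ⊤)  OUT=(all ⊤)
  B3:  IN=(all ⊤)  OUT={b:+, f:0; rest ⊤}
  B4:  IN={b:+, f:0; rest ⊤}  OUT={b:+, f:0; rest ⊤}
  B5:  IN=(all ⊤)  OUT=(all ⊤)

Merge at B1: IN[B1] = OUT[B0] = {a: ⊤, b: ⊤, c: ⊤, d: -, e: +, f: ⊤}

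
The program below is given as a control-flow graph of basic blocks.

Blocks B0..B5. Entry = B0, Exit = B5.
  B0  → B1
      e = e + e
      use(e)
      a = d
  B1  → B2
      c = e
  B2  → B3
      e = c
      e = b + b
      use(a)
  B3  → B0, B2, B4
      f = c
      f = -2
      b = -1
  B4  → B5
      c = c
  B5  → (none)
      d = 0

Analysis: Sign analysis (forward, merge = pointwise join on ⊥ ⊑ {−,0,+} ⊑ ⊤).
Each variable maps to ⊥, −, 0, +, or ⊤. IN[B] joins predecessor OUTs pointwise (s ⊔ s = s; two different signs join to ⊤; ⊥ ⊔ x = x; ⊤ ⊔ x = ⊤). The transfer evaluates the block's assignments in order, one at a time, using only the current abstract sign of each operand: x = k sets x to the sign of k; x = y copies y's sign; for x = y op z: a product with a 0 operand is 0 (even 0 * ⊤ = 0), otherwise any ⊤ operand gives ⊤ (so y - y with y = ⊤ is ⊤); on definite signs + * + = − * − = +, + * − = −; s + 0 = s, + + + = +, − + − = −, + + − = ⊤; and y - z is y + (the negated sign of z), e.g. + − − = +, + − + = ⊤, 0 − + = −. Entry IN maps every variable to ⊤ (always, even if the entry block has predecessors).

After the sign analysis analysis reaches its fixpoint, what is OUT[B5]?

Answer: {a: ⊤, b: -, c: ⊤, d: 0, e: ⊤, f: -}

Trace:
Converged values:
  B0: | IN=(all ⊤) | OUT=(all ⊤)
  B1: | IN=(all ⊤) | OUT=(all ⊤)
  B2: | IN=(all ⊤) | OUT=(all ⊤)
  B3: | IN=(all ⊤) | OUT={b:-, f:-; rest ⊤}
  B4: | IN={b:-, f:-; rest ⊤} | OUT={b:-, f:-; rest ⊤}
  B5: | IN={b:-, f:-; rest ⊤} | OUT={b:-, d:0, f:-; rest ⊤}

Merge at B5: IN[B5] = OUT[B4] = {a: ⊤, b: -, c: ⊤, d: ⊤, e: ⊤, f: -}
Applying B5's transfer function to that IN value gives OUT[B5] (row B5 above).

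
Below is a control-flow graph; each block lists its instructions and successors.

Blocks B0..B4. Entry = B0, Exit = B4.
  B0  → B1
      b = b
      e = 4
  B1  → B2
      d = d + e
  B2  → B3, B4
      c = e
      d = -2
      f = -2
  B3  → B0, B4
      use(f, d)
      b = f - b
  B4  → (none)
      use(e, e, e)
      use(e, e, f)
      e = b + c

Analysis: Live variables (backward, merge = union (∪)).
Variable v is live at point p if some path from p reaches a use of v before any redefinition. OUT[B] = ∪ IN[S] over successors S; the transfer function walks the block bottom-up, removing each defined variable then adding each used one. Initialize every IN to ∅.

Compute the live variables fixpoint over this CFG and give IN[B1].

Answer: {b, d, e}

Trace:
Per-block solution:
  B0:   IN={b, d}   OUT={b, d, e}
  B1:   IN={b, d, e}   OUT={b, e}
  B2:   IN={b, e}   OUT={b, c, d, e, f}
  B3:   IN={b, c, d, e, f}   OUT={b, c, d, e, f}
  B4:   IN={b, c, e, f}   OUT={}

Merge at B1: OUT[B1] = IN[B2] = {b, e}
Applying B1's transfer function to that OUT value gives IN[B1] (row B1 above).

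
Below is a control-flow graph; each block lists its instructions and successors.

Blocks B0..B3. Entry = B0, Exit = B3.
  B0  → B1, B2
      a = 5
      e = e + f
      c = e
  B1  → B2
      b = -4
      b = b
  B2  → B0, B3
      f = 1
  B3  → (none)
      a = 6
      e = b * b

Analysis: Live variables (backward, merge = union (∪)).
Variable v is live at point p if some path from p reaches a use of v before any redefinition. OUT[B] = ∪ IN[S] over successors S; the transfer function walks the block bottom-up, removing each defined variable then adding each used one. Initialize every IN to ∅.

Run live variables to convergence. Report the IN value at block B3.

Converged values:
  B0:   IN={b, e, f}   OUT={b, e}
  B1:   IN={e}   OUT={b, e}
  B2:   IN={b, e}   OUT={b, e, f}
  B3:   IN={b}   OUT={}

B3 is the boundary node: OUT[B3] = {}
Applying B3's transfer function to that OUT value gives IN[B3] (row B3 above).

Answer: {b}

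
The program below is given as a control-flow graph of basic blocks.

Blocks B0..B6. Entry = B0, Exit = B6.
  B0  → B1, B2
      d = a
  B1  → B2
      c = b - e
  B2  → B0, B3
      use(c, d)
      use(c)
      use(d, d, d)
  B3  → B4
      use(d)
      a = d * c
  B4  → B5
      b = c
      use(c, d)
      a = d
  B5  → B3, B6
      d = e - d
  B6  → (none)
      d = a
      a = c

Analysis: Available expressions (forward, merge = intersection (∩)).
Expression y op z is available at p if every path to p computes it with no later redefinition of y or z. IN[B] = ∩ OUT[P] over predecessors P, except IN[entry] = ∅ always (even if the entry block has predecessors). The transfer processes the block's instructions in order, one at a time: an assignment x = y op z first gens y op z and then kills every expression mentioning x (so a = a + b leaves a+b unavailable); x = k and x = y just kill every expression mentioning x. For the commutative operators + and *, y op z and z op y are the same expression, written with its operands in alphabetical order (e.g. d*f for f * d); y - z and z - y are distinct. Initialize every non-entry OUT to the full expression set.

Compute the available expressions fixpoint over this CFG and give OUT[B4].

Converged values:
  B0:  IN={}  OUT={}
  B1:  IN={}  OUT={b-e}
  B2:  IN={}  OUT={}
  B3:  IN={}  OUT={c*d}
  B4:  IN={c*d}  OUT={c*d}
  B5:  IN={c*d}  OUT={}
  B6:  IN={}  OUT={}

Merge at B4: IN[B4] = OUT[B3] = {c*d}
Applying B4's transfer function to that IN value gives OUT[B4] (row B4 above).

Answer: {c*d}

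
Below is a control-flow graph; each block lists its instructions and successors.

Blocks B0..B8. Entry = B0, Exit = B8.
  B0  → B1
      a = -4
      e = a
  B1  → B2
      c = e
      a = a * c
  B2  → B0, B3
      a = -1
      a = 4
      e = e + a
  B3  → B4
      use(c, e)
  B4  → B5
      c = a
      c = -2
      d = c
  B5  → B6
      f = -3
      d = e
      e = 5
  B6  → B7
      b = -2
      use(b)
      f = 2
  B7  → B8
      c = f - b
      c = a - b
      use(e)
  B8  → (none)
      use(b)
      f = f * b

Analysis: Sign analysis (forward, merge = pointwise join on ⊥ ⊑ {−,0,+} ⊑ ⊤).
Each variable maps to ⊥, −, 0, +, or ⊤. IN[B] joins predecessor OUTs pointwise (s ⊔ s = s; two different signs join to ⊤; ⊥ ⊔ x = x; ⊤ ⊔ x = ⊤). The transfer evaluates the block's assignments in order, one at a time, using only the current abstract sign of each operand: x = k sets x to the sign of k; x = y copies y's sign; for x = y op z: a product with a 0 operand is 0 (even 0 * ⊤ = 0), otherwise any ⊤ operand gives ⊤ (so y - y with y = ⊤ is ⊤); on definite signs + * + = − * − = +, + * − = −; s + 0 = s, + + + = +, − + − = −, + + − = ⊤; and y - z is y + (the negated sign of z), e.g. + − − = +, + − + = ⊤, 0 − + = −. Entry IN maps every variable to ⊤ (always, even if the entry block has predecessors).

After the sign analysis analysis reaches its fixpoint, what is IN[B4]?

Answer: {a: +, b: ⊤, c: -, d: ⊤, e: ⊤, f: ⊤}

Trace:
Per-block solution:
  B0: | IN=(all ⊤) | OUT={a:-, e:-; rest ⊤}
  B1: | IN={a:-, e:-; rest ⊤} | OUT={a:+, c:-, e:-; rest ⊤}
  B2: | IN={a:+, c:-, e:-; rest ⊤} | OUT={a:+, c:-; rest ⊤}
  B3: | IN={a:+, c:-; rest ⊤} | OUT={a:+, c:-; rest ⊤}
  B4: | IN={a:+, c:-; rest ⊤} | OUT={a:+, c:-, d:-; rest ⊤}
  B5: | IN={a:+, c:-, d:-; rest ⊤} | OUT={a:+, c:-, e:+, f:-; rest ⊤}
  B6: | IN={a:+, c:-, e:+, f:-; rest ⊤} | OUT={a:+, b:-, c:-, e:+, f:+; rest ⊤}
  B7: | IN={a:+, b:-, c:-, e:+, f:+; rest ⊤} | OUT={a:+, b:-, c:+, e:+, f:+; rest ⊤}
  B8: | IN={a:+, b:-, c:+, e:+, f:+; rest ⊤} | OUT={a:+, b:-, c:+, e:+, f:-; rest ⊤}

Merge at B4: IN[B4] = OUT[B3] = {a: +, b: ⊤, c: -, d: ⊤, e: ⊤, f: ⊤}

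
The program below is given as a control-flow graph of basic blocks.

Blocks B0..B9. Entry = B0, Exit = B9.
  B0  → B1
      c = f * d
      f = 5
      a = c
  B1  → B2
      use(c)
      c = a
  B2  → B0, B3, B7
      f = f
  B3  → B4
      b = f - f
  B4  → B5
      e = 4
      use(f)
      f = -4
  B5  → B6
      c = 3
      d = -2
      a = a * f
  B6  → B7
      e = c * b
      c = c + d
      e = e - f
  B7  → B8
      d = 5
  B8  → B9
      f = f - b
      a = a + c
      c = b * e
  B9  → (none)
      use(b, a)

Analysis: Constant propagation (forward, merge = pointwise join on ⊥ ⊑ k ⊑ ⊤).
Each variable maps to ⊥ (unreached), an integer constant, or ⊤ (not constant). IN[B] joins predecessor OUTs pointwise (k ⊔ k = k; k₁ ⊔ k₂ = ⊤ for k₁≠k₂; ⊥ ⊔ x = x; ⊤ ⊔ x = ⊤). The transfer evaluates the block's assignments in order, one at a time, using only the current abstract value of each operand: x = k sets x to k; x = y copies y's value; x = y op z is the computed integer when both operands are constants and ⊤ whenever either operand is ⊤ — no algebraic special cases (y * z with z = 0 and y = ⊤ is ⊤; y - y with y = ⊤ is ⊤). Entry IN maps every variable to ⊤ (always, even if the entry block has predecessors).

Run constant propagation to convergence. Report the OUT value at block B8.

Answer: {a: ⊤, b: ⊤, c: ⊤, d: 5, e: ⊤, f: ⊤}

Working:
Converged values:
  B0: | IN=(all ⊤) | OUT={f:5; rest ⊤}
  B1: | IN={f:5; rest ⊤} | OUT={f:5; rest ⊤}
  B2: | IN={f:5; rest ⊤} | OUT={f:5; rest ⊤}
  B3: | IN={f:5; rest ⊤} | OUT={b:0, f:5; rest ⊤}
  B4: | IN={b:0, f:5; rest ⊤} | OUT={b:0, e:4, f:-4; rest ⊤}
  B5: | IN={b:0, e:4, f:-4; rest ⊤} | OUT={b:0, c:3, d:-2, e:4, f:-4; rest ⊤}
  B6: | IN={b:0, c:3, d:-2, e:4, f:-4; rest ⊤} | OUT={b:0, c:1, d:-2, e:4, f:-4; rest ⊤}
  B7: | IN=(all ⊤) | OUT={d:5; rest ⊤}
  B8: | IN={d:5; rest ⊤} | OUT={d:5; rest ⊤}
  B9: | IN={d:5; rest ⊤} | OUT={d:5; rest ⊤}

Merge at B8: IN[B8] = OUT[B7] = {a: ⊤, b: ⊤, c: ⊤, d: 5, e: ⊤, f: ⊤}
Applying B8's transfer function to that IN value gives OUT[B8] (row B8 above).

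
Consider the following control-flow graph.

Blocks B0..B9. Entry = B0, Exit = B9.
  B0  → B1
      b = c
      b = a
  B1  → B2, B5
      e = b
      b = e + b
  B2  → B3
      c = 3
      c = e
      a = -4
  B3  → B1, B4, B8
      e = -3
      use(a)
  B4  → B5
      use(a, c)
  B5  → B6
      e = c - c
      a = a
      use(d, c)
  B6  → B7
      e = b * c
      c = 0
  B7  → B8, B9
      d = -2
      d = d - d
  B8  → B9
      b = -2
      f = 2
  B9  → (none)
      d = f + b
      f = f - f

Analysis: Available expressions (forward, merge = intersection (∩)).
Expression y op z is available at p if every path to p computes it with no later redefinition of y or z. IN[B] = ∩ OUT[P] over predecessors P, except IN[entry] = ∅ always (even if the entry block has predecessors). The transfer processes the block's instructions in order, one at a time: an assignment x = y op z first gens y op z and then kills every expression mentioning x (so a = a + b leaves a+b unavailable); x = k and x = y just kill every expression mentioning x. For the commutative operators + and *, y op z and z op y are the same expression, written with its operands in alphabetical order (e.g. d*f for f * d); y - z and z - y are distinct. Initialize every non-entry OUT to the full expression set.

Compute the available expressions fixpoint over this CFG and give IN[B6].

Answer: {c-c}

Trace:
Per-block solution:
  B0:   IN={}   OUT={}
  B1:   IN={}   OUT={}
  B2:   IN={}   OUT={}
  B3:   IN={}   OUT={}
  B4:   IN={}   OUT={}
  B5:   IN={}   OUT={c-c}
  B6:   IN={c-c}   OUT={}
  B7:   IN={}   OUT={}
  B8:   IN={}   OUT={}
  B9:   IN={}   OUT={}

Merge at B6: IN[B6] = OUT[B5] = {c-c}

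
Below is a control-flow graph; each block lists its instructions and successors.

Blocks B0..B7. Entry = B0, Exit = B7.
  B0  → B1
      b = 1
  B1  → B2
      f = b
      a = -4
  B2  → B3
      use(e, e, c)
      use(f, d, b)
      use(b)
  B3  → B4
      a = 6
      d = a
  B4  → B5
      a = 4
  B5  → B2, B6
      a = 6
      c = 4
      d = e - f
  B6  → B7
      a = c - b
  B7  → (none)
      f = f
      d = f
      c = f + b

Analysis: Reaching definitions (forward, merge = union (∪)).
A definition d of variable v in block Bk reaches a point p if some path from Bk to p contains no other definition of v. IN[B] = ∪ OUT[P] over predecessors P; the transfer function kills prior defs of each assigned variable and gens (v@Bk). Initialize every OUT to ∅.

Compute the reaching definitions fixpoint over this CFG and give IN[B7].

Answer: {a@B6, b@B0, c@B5, d@B5, f@B1}

Working:
Per-block solution:
  B0: | IN={} | OUT={b@B0}
  B1: | IN={b@B0} | OUT={a@B1, b@B0, f@B1}
  B2: | IN={a@B1, a@B5, b@B0, c@B5, d@B5, f@B1} | OUT={a@B1, a@B5, b@B0, c@B5, d@B5, f@B1}
  B3: | IN={a@B1, a@B5, b@B0, c@B5, d@B5, f@B1} | OUT={a@B3, b@B0, c@B5, d@B3, f@B1}
  B4: | IN={a@B3, b@B0, c@B5, d@B3, f@B1} | OUT={a@B4, b@B0, c@B5, d@B3, f@B1}
  B5: | IN={a@B4, b@B0, c@B5, d@B3, f@B1} | OUT={a@B5, b@B0, c@B5, d@B5, f@B1}
  B6: | IN={a@B5, b@B0, c@B5, d@B5, f@B1} | OUT={a@B6, b@B0, c@B5, d@B5, f@B1}
  B7: | IN={a@B6, b@B0, c@B5, d@B5, f@B1} | OUT={a@B6, b@B0, c@B7, d@B7, f@B7}

Merge at B7: IN[B7] = OUT[B6] = {a@B6, b@B0, c@B5, d@B5, f@B1}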